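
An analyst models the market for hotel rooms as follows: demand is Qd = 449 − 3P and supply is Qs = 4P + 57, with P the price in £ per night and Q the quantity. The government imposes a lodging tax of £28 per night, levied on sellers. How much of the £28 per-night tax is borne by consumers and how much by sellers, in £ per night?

Without the tax, 449 − 3P = 4P + 57 gives 7P = 392, so P* = £56 and Q* = 281.
With the tax collected from sellers, supply shifts: Qs = 4(P − 28) + 57.
Solving gives Q = 233 with consumers paying £72 and sellers receiving £44 (the £28 wedge).
Burden on consumers: £16; on sellers: £12. (They sum to £28.)

Consumers bear £16 per night; sellers bear £12 per night.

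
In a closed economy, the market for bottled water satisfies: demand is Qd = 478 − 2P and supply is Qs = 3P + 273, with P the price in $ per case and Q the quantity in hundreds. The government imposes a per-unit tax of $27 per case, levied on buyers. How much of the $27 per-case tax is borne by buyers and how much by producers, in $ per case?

Without the tax, 478 − 2P = 3P + 273 gives 5P = 205, so P* = $41 and Q* = 396.
With the tax collected from buyers, demand (in seller-price terms) shifts: Qd = 478 − 2(P + 27).
Solving gives Q = 363.6 with buyers paying $57.2 and producers receiving $30.2 (the $27 wedge).
Burden on buyers: $16.2; on producers: $10.8. (They sum to $27.)
The less price-elastic side of the market bears the larger share of a per-unit tax.

Buyers bear $16.2 per case; producers bear $10.8 per case.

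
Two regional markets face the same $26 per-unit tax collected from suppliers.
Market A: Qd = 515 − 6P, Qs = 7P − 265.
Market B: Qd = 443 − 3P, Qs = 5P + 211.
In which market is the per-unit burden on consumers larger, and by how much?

Market A: pre-tax P* = $60, Q* = 155; post-tax Q = 71; per-unit burden on consumers = $14.
Market B: pre-tax P* = $29, Q* = 356; post-tax Q = 307.25; per-unit burden on consumers = $16.25.
Difference: $14 vs $16.25 → market B is larger by $2.25.

Market B, by $2.25.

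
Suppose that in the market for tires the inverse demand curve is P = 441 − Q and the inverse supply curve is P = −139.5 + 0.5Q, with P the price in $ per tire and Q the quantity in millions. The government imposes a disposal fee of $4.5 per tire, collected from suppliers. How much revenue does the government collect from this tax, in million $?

Tax revenue = $1728 million.

Inverting to Q(P) form: Qd = 441 − P; Qs = 2P + 279.
Before the tax: set 441 − P = 2P + 279 → P* = $54, Q* = 387.
With the tax collected from suppliers, supply shifts: Qs = 2(P − 4.5) + 279.
New equilibrium: buyers pay $57, suppliers receive $52.5, Q = 384. (Wedge: Pb − Ps = 4.5.)
Revenue = t · Q = 4.5 · 384 = $1728.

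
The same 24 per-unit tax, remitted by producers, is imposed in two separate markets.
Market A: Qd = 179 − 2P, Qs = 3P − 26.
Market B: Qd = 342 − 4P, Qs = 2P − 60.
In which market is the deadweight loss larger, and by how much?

Market A: pre-tax P* = 41, Q* = 97; post-tax Q = 68.2; deadweight loss = 345.6.
Market B: pre-tax P* = 67, Q* = 74; post-tax Q = 42; deadweight loss = 384.
Difference: 345.6 vs 384 → market B is larger by 38.4.

Market B, by 38.4.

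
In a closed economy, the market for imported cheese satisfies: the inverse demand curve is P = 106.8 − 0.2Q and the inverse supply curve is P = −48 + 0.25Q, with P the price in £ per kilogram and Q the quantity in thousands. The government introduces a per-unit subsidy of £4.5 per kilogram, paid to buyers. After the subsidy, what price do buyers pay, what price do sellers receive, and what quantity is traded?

Buyers pay £36; sellers receive £40.5; quantity = 354.

Inverting to Q(P) form: Qd = 534 − 5P; Qs = 4P + 192.
Without the subsidy, 534 − 5P = 4P + 192 gives 9P = 342, so P* = £38 and Q* = 344.
With a per-unit subsidy paid to buyers, each effectively pays P − 4.5, so demand becomes Qd = 534 − 5(P − 4.5).
Solving gives Q = 354 with buyers paying £36 and sellers receiving £40.5 (the £4.5 wedge).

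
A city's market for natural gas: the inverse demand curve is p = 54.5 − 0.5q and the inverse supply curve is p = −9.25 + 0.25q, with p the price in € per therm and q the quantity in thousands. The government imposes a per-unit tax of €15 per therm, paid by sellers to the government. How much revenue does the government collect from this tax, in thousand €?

Inverting to q(p) form: qd = 109 − 2p; qs = 4p + 37.
Before the tax: set 109 − 2p = 4p + 37 → p* = €12, q* = 85.
With the tax collected from sellers, supply shifts: qs = 4(p − 15) + 37.
New equilibrium: consumers pay €22, sellers receive €7, q = 65. (Wedge: pb − ps = 15.)
Revenue = t · Q = 15 · 65 = €975.

Tax revenue = €975 thousand.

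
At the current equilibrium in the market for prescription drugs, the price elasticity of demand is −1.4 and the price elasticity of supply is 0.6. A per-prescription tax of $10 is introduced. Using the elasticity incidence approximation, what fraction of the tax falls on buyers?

Incidence ratio: buyers' share ≈ εs / (εs + |εd|) = 0.6 / (0.6 + 1.4) = 0.3.
Supply is the less elastic side, so buyers bear the smaller share.

Buyers' share ≈ 0.3.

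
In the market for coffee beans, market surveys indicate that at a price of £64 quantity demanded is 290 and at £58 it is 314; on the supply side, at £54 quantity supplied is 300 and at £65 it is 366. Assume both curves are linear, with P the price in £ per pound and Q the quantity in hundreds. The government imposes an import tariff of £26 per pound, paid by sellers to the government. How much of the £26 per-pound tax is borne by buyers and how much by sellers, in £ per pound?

Demand slope: (314 − 290)/(58 − 64) = -4, so Qd = 546 − 4P.
Supply slope: (366 − 300)/(65 − 54) = 6, so Qs = 6P − 24.
Without the tax, 546 − 4P = 6P − 24 gives 10P = 570, so P* = £57 and Q* = 318.
With the tax collected from sellers, supply shifts: Qs = 6(P − 26) − 24.
Solving gives Q = 255.6 with buyers paying £72.6 and sellers receiving £46.6 (the £26 wedge).
Burden on buyers: £15.6; on sellers: £10.4. (They sum to £26.)
The less price-elastic side of the market bears the larger share of a per-unit tax.

Buyers bear £15.6 per pound; sellers bear £10.4 per pound.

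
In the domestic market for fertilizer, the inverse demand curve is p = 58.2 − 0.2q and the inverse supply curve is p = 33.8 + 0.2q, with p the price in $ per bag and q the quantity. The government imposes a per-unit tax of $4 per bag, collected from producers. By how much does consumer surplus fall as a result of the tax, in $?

Inverting to q(p) form: qd = 291 − 5p; qs = 5p − 169.
Without the tax, 291 − 5p = 5p − 169 gives 10p = 460, so p* = $46 and q* = 61.
With the tax collected from producers, supply shifts: qs = 5(p − 4) − 169.
New equilibrium: consumers pay $48, producers receive $44, q = 51. (Wedge: pb − ps = 4.)
ΔCS is the trapezoid between Q = 51 and Q = 61 of height $2: ½ · (61 + 51) · 2 = $112.

Consumer surplus falls by $112.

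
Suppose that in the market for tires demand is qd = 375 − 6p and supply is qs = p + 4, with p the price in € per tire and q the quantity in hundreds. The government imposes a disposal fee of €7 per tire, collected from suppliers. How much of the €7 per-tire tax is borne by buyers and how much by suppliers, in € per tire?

Buyers bear €1 per tire; suppliers bear €6 per tire.

Before the tax: set 375 − 6p = p + 4 → p* = €53, q* = 57.
With the tax collected from suppliers, supply shifts: qs = (p − 7) + 4.
New equilibrium: buyers pay €54, suppliers receive €47, q = 51. (Wedge: pb − ps = 7.)
Burden on buyers: €1; on suppliers: €6. (They sum to €7.)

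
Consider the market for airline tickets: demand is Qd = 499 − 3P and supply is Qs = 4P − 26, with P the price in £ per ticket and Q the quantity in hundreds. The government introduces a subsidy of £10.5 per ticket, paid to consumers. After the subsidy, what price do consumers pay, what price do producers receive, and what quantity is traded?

Consumers pay £69; producers receive £79.5; quantity = 292.

Before the subsidy: set 499 − 3P = 4P − 26 → P* = £75, Q* = 274.
With a per-unit subsidy paid to consumers, each effectively pays P − 10.5, so demand becomes Qd = 499 − 3(P − 10.5).
New equilibrium: consumers pay £69, producers receive £79.5, Q = 292. (Wedge: Pb − Ps = −10.5.)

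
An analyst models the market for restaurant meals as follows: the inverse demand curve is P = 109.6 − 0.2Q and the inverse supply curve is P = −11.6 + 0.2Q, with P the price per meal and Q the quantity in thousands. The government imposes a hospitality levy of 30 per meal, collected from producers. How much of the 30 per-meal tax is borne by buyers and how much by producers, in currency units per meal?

Buyers bear 15 per meal; producers bear 15 per meal.

Rewrite in direct form: Qd = 548 − 5P and Qs = 5P + 58.
Without the tax, 548 − 5P = 5P + 58 gives 10P = 490, so P* = 49 and Q* = 303.
With the tax collected from producers, supply shifts: Qs = 5(P − 30) + 58.
Solving gives Q = 228 with buyers paying 64 and producers receiving 34 (the 30 wedge).
Burden on buyers: 15; on producers: 15. (They sum to 30.)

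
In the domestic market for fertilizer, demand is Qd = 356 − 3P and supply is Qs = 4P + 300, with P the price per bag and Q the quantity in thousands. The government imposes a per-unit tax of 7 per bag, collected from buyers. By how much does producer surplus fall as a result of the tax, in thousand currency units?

Without the tax, 356 − 3P = 4P + 300 gives 7P = 56, so P* = 8 and Q* = 332.
With the tax collected from buyers, demand (in seller-price terms) shifts: Qd = 356 − 3(P + 7).
New equilibrium: buyers pay 12, sellers receive 5, Q = 320. (Wedge: Pb − Ps = 7.)
ΔPS is the trapezoid between Q = 320 and Q = 332 of height 3: ½ · (332 + 320) · 3 = 978.

Producer surplus falls by 978 thousand.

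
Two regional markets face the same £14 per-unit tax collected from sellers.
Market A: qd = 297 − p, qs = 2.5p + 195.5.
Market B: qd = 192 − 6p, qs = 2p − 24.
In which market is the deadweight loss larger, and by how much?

Market B, by £77.

Market A: pre-tax p* = £29, q* = 268; post-tax q = 258; deadweight loss = £70.
Market B: pre-tax p* = £27, q* = 30; post-tax q = 9; deadweight loss = £147.
Difference: £70 vs £147 → market B is larger by £77.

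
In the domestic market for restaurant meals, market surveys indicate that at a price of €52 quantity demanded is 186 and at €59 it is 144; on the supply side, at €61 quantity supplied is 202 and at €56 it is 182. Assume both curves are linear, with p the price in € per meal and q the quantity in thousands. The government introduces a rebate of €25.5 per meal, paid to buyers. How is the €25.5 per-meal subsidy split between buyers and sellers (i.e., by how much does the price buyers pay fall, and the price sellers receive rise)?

Buyers gain €10.2 per meal; sellers gain €15.3 per meal.

Demand slope: (144 − 186)/(59 − 52) = -6, so qd = 498 − 6p.
Supply slope: (182 − 202)/(56 − 61) = 4, so qs = 4p − 42.
Before the subsidy: set 498 − 6p = 4p − 42 → p* = €54, q* = 174.
With a per-unit subsidy paid to buyers, each effectively pays p − 25.5, so demand becomes qd = 498 − 6(p − 25.5).
Solving gives q = 235.2 with buyers paying €43.8 and sellers receiving €69.3 (the €25.5 wedge).
Gain to buyers: €10.2; to sellers: €15.3. (They sum to €25.5.)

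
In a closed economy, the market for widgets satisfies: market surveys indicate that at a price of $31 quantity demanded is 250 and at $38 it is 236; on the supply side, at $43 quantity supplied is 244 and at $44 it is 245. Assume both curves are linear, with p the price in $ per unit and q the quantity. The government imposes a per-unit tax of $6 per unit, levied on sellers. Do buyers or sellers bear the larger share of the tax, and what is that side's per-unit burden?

Sellers bear the larger share: $4 per unit.

Demand slope: (236 − 250)/(38 − 31) = -2, so qd = 312 − 2p.
Supply slope: (245 − 244)/(44 − 43) = 1, so qs = p + 201.
Without the tax, 312 − 2p = p + 201 gives 3p = 111, so p* = $37 and q* = 238.
With the tax collected from sellers, supply shifts: qs = (p − 6) + 201.
New equilibrium: buyers pay $39, sellers receive $33, q = 234. (Wedge: pb − ps = 6.)
Per-unit burden: buyers $2, sellers $4.
Sellers take the larger share because supply is less price-elastic here (demand slope 2 vs supply slope 1).
The less price-elastic side of the market bears the larger share of a per-unit tax.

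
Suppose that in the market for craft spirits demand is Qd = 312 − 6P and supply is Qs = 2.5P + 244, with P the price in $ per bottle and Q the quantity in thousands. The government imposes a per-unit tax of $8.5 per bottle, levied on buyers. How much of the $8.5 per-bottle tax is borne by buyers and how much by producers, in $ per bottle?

Without the tax, 312 − 6P = 2.5P + 244 gives 8.5P = 68, so P* = $8 and Q* = 264.
With the tax collected from buyers, demand (in seller-price terms) shifts: Qd = 312 − 6(P + 8.5).
Solving gives Q = 249 with buyers paying $10.5 and producers receiving $2 (the $8.5 wedge).
Burden on buyers: $2.5; on producers: $6. (They sum to $8.5.)
The less price-elastic side of the market bears the larger share of a per-unit tax.

Buyers bear $2.5 per bottle; producers bear $6 per bottle.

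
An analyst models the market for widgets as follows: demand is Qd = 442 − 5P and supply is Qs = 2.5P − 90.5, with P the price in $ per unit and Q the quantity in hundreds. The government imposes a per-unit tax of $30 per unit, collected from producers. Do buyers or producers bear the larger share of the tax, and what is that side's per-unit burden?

Before the tax: set 442 − 5P = 2.5P − 90.5 → P* = $71, Q* = 87.
With the tax collected from producers, supply shifts: Qs = 2.5(P − 30) − 90.5.
Solving gives Q = 37 with buyers paying $81 and producers receiving $51 (the $30 wedge).
Per-unit burden: buyers $10, producers $20.
Producers take the larger share because supply is less price-elastic here (demand slope 5 vs supply slope 2.5).
The less price-elastic side of the market bears the larger share of a per-unit tax.

Producers bear the larger share: $20 per unit.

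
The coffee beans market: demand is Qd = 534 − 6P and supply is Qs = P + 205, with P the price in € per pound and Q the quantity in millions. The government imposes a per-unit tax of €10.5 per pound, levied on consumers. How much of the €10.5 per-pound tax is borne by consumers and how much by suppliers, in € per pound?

Without the tax, 534 − 6P = P + 205 gives 7P = 329, so P* = €47 and Q* = 252.
With the tax collected from consumers, demand (in seller-price terms) shifts: Qd = 534 − 6(P + 10.5).
Solving gives Q = 243 with consumers paying €48.5 and suppliers receiving €38 (the €10.5 wedge).
Burden on consumers: €1.5; on suppliers: €9. (They sum to €10.5.)

Consumers bear €1.5 per pound; suppliers bear €9 per pound.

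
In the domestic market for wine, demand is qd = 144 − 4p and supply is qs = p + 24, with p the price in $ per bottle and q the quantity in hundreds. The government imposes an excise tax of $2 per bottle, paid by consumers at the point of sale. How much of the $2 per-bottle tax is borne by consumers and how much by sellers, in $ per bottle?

Before the tax: set 144 − 4p = p + 24 → p* = $24, q* = 48.
With the tax collected from consumers, demand (in seller-price terms) shifts: qd = 144 − 4(p + 2).
Solving gives q = 46.4 with consumers paying $24.4 and sellers receiving $22.4 (the $2 wedge).
Burden on consumers: $0.4; on sellers: $1.6. (They sum to $2.)

Consumers bear $0.4 per bottle; sellers bear $1.6 per bottle.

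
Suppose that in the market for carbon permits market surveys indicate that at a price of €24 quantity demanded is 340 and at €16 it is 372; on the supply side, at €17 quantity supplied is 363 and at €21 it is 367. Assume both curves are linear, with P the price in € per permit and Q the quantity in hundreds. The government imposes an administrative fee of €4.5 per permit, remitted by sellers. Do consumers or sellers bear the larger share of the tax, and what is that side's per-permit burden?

Sellers bear the larger share: €3.6 per permit.

Demand slope: (372 − 340)/(16 − 24) = -4, so Qd = 436 − 4P.
Supply slope: (367 − 363)/(21 − 17) = 1, so Qs = P + 346.
Without the tax, 436 − 4P = P + 346 gives 5P = 90, so P* = €18 and Q* = 364.
With the tax collected from sellers, supply shifts: Qs = (P − 4.5) + 346.
New equilibrium: consumers pay €18.9, sellers receive €14.4, Q = 360.4. (Wedge: Pb − Ps = 4.5.)
Per-permit burden: consumers €0.9, sellers €3.6.
Sellers take the larger share because supply is less price-elastic here (demand slope 4 vs supply slope 1).
The less price-elastic side of the market bears the larger share of a per-unit tax.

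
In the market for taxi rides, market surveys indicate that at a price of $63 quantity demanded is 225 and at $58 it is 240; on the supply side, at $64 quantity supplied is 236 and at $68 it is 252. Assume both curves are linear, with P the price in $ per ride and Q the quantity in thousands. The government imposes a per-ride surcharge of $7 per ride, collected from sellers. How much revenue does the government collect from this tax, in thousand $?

Tax revenue = $1512 thousand.

Demand slope: (240 − 225)/(58 − 63) = -3, so Qd = 414 − 3P.
Supply slope: (252 − 236)/(68 − 64) = 4, so Qs = 4P − 20.
Before the tax: set 414 − 3P = 4P − 20 → P* = $62, Q* = 228.
With the tax collected from sellers, supply shifts: Qs = 4(P − 7) − 20.
Solving gives Q = 216 with consumers paying $66 and sellers receiving $59 (the $7 wedge).
Revenue = t · Q = 7 · 216 = $1512.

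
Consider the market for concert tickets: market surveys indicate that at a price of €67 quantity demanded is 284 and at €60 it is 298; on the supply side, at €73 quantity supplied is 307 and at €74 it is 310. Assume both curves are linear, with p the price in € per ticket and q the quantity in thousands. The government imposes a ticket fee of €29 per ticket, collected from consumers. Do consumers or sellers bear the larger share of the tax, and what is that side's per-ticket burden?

Demand slope: (298 − 284)/(60 − 67) = -2, so qd = 418 − 2p.
Supply slope: (310 − 307)/(74 − 73) = 3, so qs = 3p + 88.
Before the tax: set 418 − 2p = 3p + 88 → p* = €66, q* = 286.
With the tax collected from consumers, demand (in seller-price terms) shifts: qd = 418 − 2(p + 29).
Solving gives q = 251.2 with consumers paying €83.4 and sellers receiving €54.4 (the €29 wedge).
Per-ticket burden: consumers €17.4, sellers €11.6.
Consumers take the larger share because demand is less price-elastic here (demand slope 2 vs supply slope 3).

Consumers bear the larger share: €17.4 per ticket.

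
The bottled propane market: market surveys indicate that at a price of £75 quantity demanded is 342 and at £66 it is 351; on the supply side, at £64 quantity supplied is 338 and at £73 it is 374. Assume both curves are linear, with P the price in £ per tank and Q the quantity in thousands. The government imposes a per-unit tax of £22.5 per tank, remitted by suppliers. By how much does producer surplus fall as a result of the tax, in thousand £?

Producer surplus falls by £1534.5 thousand.

Demand slope: (351 − 342)/(66 − 75) = -1, so Qd = 417 − P.
Supply slope: (374 − 338)/(73 − 64) = 4, so Qs = 4P + 82.
Before the tax: set 417 − P = 4P + 82 → P* = £67, Q* = 350.
With the tax collected from suppliers, supply shifts: Qs = 4(P − 22.5) + 82.
New equilibrium: buyers pay £85, suppliers receive £62.5, Q = 332. (Wedge: Pb − Ps = 22.5.)
ΔPS is the trapezoid between Q = 332 and Q = 350 of height £4.5: ½ · (350 + 332) · 4.5 = £1534.5.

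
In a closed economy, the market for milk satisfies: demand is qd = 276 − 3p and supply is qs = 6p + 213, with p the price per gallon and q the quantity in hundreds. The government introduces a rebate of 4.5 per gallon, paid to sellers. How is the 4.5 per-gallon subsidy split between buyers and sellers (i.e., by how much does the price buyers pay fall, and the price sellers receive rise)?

Before the subsidy: set 276 − 3p = 6p + 213 → p* = 7, q* = 255.
With a per-unit subsidy paid to sellers, each receives p + 4.5 per unit sold, so supply becomes qs = 6(p + 4.5) + 213.
New equilibrium: buyers pay 4, sellers receive 8.5, q = 264. (Wedge: pb − ps = −4.5.)
Gain to buyers: 3; to sellers: 1.5. (They sum to 4.5.)

Buyers gain 3 per gallon; sellers gain 1.5 per gallon.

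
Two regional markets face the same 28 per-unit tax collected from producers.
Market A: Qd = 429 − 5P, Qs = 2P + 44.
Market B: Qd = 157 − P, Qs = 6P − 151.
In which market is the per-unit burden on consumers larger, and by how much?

Market B, by 16.

Market A: pre-tax P* = 55, Q* = 154; post-tax Q = 114; per-unit burden on consumers = 8.
Market B: pre-tax P* = 44, Q* = 113; post-tax Q = 89; per-unit burden on consumers = 24.
Difference: 8 vs 24 → market B is larger by 16.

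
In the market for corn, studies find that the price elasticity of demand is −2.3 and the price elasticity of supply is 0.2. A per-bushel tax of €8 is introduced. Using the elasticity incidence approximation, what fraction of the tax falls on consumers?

Consumers' share ≈ 0.08.

Incidence ratio: consumers' share ≈ εs / (εs + |εd|) = 0.2 / (0.2 + 2.3) = 0.08.
Supply is the less elastic side, so consumers bear the smaller share.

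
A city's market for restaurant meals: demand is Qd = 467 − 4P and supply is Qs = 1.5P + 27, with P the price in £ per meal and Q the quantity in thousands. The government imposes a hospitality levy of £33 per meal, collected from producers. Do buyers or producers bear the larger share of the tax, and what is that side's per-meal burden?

Without the tax, 467 − 4P = 1.5P + 27 gives 5.5P = 440, so P* = £80 and Q* = 147.
With the tax collected from producers, supply shifts: Qs = 1.5(P − 33) + 27.
New equilibrium: buyers pay £89, producers receive £56, Q = 111. (Wedge: Pb − Ps = 33.)
Per-meal burden: buyers £9, producers £24.
Producers take the larger share because supply is less price-elastic here (demand slope 4 vs supply slope 1.5).

Producers bear the larger share: £24 per meal.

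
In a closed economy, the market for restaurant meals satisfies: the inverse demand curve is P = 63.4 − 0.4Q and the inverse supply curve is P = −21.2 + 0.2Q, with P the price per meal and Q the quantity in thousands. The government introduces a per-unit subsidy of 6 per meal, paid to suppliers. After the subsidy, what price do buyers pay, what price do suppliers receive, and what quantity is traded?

Buyers pay 3; suppliers receive 9; quantity = 151.

Inverting to Q(P) form: Qd = 158.5 − 2.5P; Qs = 5P + 106.
Before the subsidy: set 158.5 − 2.5P = 5P + 106 → P* = 7, Q* = 141.
With a per-unit subsidy paid to suppliers, each receives P + 6 per unit sold, so supply becomes Qs = 5(P + 6) + 106.
New equilibrium: buyers pay 3, suppliers receive 9, Q = 151. (Wedge: Pb − Ps = −6.)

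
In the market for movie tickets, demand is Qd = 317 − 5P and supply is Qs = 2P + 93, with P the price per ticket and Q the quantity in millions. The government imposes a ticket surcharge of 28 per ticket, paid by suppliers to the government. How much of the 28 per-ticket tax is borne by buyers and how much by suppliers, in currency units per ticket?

Before the tax: set 317 − 5P = 2P + 93 → P* = 32, Q* = 157.
With the tax collected from suppliers, supply shifts: Qs = 2(P − 28) + 93.
New equilibrium: buyers pay 40, suppliers receive 12, Q = 117. (Wedge: Pb − Ps = 28.)
Burden on buyers: 8; on suppliers: 20. (They sum to 28.)

Buyers bear 8 per ticket; suppliers bear 20 per ticket.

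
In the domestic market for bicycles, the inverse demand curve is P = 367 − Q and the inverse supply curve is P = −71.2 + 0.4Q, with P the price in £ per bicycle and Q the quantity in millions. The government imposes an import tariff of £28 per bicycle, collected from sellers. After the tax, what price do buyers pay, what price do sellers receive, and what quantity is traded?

Rewrite in direct form: Qd = 367 − P and Qs = 2.5P + 178.
Before the tax: set 367 − P = 2.5P + 178 → P* = £54, Q* = 313.
With the tax collected from sellers, supply shifts: Qs = 2.5(P − 28) + 178.
New equilibrium: buyers pay £74, sellers receive £46, Q = 293. (Wedge: Pb − Ps = 28.)

Buyers pay £74; sellers receive £46; quantity = 293.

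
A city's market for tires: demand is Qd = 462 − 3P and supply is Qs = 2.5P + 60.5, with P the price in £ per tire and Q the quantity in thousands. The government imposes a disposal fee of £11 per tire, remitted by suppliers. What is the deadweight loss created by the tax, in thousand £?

Deadweight loss = £82.5 thousand.

Without the tax, 462 − 3P = 2.5P + 60.5 gives 5.5P = 401.5, so P* = £73 and Q* = 243.
With the tax collected from suppliers, supply shifts: Qs = 2.5(P − 11) + 60.5.
Solving gives Q = 228 with consumers paying £78 and suppliers receiving £67 (the £11 wedge).
Quantity falls by |ΔQ| = |243 − 228| = 15.
DWL = ½ · t · |ΔQ| = ½ · 11 · 15 = £82.5.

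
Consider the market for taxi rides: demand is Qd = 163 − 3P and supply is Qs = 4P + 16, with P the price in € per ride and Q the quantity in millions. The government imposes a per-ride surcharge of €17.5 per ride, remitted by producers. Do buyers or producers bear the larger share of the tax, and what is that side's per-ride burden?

Without the tax, 163 − 3P = 4P + 16 gives 7P = 147, so P* = €21 and Q* = 100.
With the tax collected from producers, supply shifts: Qs = 4(P − 17.5) + 16.
Solving gives Q = 70 with buyers paying €31 and producers receiving €13.5 (the €17.5 wedge).
Per-ride burden: buyers €10, producers €7.5.
Buyers take the larger share because demand is less price-elastic here (demand slope 3 vs supply slope 4).
The less price-elastic side of the market bears the larger share of a per-unit tax.

Buyers bear the larger share: €10 per ride.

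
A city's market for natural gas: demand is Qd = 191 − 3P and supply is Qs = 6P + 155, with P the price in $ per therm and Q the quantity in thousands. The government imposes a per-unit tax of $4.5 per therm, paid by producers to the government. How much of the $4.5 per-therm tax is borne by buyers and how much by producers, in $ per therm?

Before the tax: set 191 − 3P = 6P + 155 → P* = $4, Q* = 179.
With the tax collected from producers, supply shifts: Qs = 6(P − 4.5) + 155.
New equilibrium: buyers pay $7, producers receive $2.5, Q = 170. (Wedge: Pb − Ps = 4.5.)
Burden on buyers: $3; on producers: $1.5. (They sum to $4.5.)

Buyers bear $3 per therm; producers bear $1.5 per therm.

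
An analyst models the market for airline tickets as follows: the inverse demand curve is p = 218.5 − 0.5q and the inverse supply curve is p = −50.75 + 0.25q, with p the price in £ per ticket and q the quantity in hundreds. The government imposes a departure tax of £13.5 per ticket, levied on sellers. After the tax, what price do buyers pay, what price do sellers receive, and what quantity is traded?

Rewrite in direct form: qd = 437 − 2p and qs = 4p + 203.
Without the tax, 437 − 2p = 4p + 203 gives 6p = 234, so p* = £39 and q* = 359.
With the tax collected from sellers, supply shifts: qs = 4(p − 13.5) + 203.
Solving gives q = 341 with buyers paying £48 and sellers receiving £34.5 (the £13.5 wedge).

Buyers pay £48; sellers receive £34.5; quantity = 341.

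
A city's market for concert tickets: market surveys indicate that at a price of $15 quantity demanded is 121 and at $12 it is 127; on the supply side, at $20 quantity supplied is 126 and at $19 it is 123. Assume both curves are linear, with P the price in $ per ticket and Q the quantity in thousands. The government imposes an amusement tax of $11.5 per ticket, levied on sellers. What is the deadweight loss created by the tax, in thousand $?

Deadweight loss = $79.35 thousand.

Demand slope: (127 − 121)/(12 − 15) = -2, so Qd = 151 − 2P.
Supply slope: (123 − 126)/(19 − 20) = 3, so Qs = 3P + 66.
Before the tax: set 151 − 2P = 3P + 66 → P* = $17, Q* = 117.
With the tax collected from sellers, supply shifts: Qs = 3(P − 11.5) + 66.
New equilibrium: consumers pay $23.9, sellers receive $12.4, Q = 103.2. (Wedge: Pb − Ps = 11.5.)
Quantity falls by |ΔQ| = |117 − 103.2| = 13.8.
DWL = ½ · t · |ΔQ| = ½ · 11.5 · 13.8 = $79.35.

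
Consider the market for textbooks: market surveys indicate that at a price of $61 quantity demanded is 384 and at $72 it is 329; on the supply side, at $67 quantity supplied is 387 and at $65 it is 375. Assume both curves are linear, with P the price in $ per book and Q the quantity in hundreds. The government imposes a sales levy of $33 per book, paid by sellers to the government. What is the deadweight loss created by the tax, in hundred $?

Deadweight loss = $1485 hundred.

Demand slope: (329 − 384)/(72 − 61) = -5, so Qd = 689 − 5P.
Supply slope: (375 − 387)/(65 − 67) = 6, so Qs = 6P − 15.
Without the tax, 689 − 5P = 6P − 15 gives 11P = 704, so P* = $64 and Q* = 369.
With the tax collected from sellers, supply shifts: Qs = 6(P − 33) − 15.
Solving gives Q = 279 with buyers paying $82 and sellers receiving $49 (the $33 wedge).
Quantity falls by |ΔQ| = |369 − 279| = 90.
DWL = ½ · t · |ΔQ| = ½ · 33 · 90 = $1485.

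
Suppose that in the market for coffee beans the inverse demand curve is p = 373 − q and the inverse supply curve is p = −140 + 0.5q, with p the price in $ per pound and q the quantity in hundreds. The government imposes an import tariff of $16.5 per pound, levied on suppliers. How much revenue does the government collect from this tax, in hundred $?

Tax revenue = $5461.5 hundred.

Rewrite in direct form: qd = 373 − p and qs = 2p + 280.
Without the tax, 373 − p = 2p + 280 gives 3p = 93, so p* = $31 and q* = 342.
With the tax collected from suppliers, supply shifts: qs = 2(p − 16.5) + 280.
Solving gives q = 331 with consumers paying $42 and suppliers receiving $25.5 (the $16.5 wedge).
Revenue = t · Q = 16.5 · 331 = $5461.5.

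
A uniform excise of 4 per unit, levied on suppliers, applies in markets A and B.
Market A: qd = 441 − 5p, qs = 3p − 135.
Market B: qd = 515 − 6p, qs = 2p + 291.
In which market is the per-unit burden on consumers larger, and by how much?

Market A: pre-tax p* = 72, q* = 81; post-tax q = 73.5; per-unit burden on consumers = 1.5.
Market B: pre-tax p* = 28, q* = 347; post-tax q = 341; per-unit burden on consumers = 1.
Difference: 1.5 vs 1 → market A is larger by 0.5.

Market A, by 0.5.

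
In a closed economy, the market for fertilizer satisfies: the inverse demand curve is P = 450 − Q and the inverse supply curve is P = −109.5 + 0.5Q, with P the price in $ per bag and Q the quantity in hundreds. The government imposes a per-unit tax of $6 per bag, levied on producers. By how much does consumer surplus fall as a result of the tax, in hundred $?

Consumer surplus falls by $1484 hundred.

Inverting to Q(P) form: Qd = 450 − P; Qs = 2P + 219.
Without the tax, 450 − P = 2P + 219 gives 3P = 231, so P* = $77 and Q* = 373.
With the tax collected from producers, supply shifts: Qs = 2(P − 6) + 219.
Solving gives Q = 369 with consumers paying $81 and producers receiving $75 (the $6 wedge).
ΔCS is the trapezoid between Q = 369 and Q = 373 of height $4: ½ · (373 + 369) · 4 = $1484.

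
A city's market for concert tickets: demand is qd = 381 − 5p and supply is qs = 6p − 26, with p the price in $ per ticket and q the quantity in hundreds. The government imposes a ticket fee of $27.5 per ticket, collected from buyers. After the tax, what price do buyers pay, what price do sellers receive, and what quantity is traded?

Buyers pay $52; sellers receive $24.5; quantity = 121.

Before the tax: set 381 − 5p = 6p − 26 → p* = $37, q* = 196.
With the tax collected from buyers, demand (in seller-price terms) shifts: qd = 381 − 5(p + 27.5).
Solving gives q = 121 with buyers paying $52 and sellers receiving $24.5 (the $27.5 wedge).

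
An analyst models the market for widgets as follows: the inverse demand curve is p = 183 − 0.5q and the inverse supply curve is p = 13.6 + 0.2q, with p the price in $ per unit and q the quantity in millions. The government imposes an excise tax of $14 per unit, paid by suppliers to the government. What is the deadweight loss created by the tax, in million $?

Deadweight loss = $140 million.

Inverting to q(p) form: qd = 366 − 2p; qs = 5p − 68.
Before the tax: set 366 − 2p = 5p − 68 → p* = $62, q* = 242.
With the tax collected from suppliers, supply shifts: qs = 5(p − 14) − 68.
Solving gives q = 222 with buyers paying $72 and suppliers receiving $58 (the $14 wedge).
Quantity falls by |ΔQ| = |242 − 222| = 20.
DWL = ½ · t · |ΔQ| = ½ · 14 · 20 = $140.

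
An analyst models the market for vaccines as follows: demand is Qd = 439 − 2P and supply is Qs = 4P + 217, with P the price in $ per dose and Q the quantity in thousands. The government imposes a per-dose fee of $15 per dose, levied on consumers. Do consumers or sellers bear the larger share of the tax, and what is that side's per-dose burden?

Before the tax: set 439 − 2P = 4P + 217 → P* = $37, Q* = 365.
With the tax collected from consumers, demand (in seller-price terms) shifts: Qd = 439 − 2(P + 15).
Solving gives Q = 345 with consumers paying $47 and sellers receiving $32 (the $15 wedge).
Per-dose burden: consumers $10, sellers $5.
Consumers take the larger share because demand is less price-elastic here (demand slope 2 vs supply slope 4).

Consumers bear the larger share: $10 per dose.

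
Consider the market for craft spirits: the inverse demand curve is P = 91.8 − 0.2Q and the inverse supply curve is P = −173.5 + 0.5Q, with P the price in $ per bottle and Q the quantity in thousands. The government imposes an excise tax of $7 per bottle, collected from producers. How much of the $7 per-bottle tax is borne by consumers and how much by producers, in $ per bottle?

Consumers bear $2 per bottle; producers bear $5 per bottle.

Inverting to Q(P) form: Qd = 459 − 5P; Qs = 2P + 347.
Without the tax, 459 − 5P = 2P + 347 gives 7P = 112, so P* = $16 and Q* = 379.
With the tax collected from producers, supply shifts: Qs = 2(P − 7) + 347.
New equilibrium: consumers pay $18, producers receive $11, Q = 369. (Wedge: Pb − Ps = 7.)
Burden on consumers: $2; on producers: $5. (They sum to $7.)
The less price-elastic side of the market bears the larger share of a per-unit tax.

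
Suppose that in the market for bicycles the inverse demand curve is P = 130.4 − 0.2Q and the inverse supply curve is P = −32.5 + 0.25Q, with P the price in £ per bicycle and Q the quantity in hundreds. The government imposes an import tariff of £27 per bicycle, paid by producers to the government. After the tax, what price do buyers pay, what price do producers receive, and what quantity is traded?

Buyers pay £70; producers receive £43; quantity = 302.

Rewrite in direct form: Qd = 652 − 5P and Qs = 4P + 130.
Before the tax: set 652 − 5P = 4P + 130 → P* = £58, Q* = 362.
With the tax collected from producers, supply shifts: Qs = 4(P − 27) + 130.
Solving gives Q = 302 with buyers paying £70 and producers receiving £43 (the £27 wedge).
The less price-elastic side of the market bears the larger share of a per-unit tax.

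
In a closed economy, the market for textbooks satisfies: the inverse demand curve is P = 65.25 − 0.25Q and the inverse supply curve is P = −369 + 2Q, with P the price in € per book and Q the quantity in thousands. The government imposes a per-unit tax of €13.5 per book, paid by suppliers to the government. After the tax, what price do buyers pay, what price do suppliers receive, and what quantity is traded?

Inverting to Q(P) form: Qd = 261 − 4P; Qs = 0.5P + 184.5.
Without the tax, 261 − 4P = 0.5P + 184.5 gives 4.5P = 76.5, so P* = €17 and Q* = 193.
With the tax collected from suppliers, supply shifts: Qs = 0.5(P − 13.5) + 184.5.
New equilibrium: buyers pay €18.5, suppliers receive €5, Q = 187. (Wedge: Pb − Ps = 13.5.)
The less price-elastic side of the market bears the larger share of a per-unit tax.

Buyers pay €18.5; suppliers receive €5; quantity = 187.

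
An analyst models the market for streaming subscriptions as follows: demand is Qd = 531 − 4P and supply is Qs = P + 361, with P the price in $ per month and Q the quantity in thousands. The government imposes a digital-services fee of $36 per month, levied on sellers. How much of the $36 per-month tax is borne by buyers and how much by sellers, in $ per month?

Buyers bear $7.2 per month; sellers bear $28.8 per month.

Without the tax, 531 − 4P = P + 361 gives 5P = 170, so P* = $34 and Q* = 395.
With the tax collected from sellers, supply shifts: Qs = (P − 36) + 361.
Solving gives Q = 366.2 with buyers paying $41.2 and sellers receiving $5.2 (the $36 wedge).
Burden on buyers: $7.2; on sellers: $28.8. (They sum to $36.)
The less price-elastic side of the market bears the larger share of a per-unit tax.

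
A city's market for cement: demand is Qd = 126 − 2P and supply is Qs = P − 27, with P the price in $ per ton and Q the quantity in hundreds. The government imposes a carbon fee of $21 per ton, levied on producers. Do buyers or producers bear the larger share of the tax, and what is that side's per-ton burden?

Before the tax: set 126 − 2P = P − 27 → P* = $51, Q* = 24.
With the tax collected from producers, supply shifts: Qs = (P − 21) − 27.
New equilibrium: buyers pay $58, producers receive $37, Q = 10. (Wedge: Pb − Ps = 21.)
Per-ton burden: buyers $7, producers $14.
Producers take the larger share because supply is less price-elastic here (demand slope 2 vs supply slope 1).

Producers bear the larger share: $14 per ton.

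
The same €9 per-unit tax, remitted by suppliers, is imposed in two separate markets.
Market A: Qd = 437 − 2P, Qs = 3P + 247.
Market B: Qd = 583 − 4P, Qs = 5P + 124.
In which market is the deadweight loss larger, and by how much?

Market A: pre-tax P* = €38, Q* = 361; post-tax Q = 350.2; deadweight loss = €48.6.
Market B: pre-tax P* = €51, Q* = 379; post-tax Q = 359; deadweight loss = €90.
Difference: €48.6 vs €90 → market B is larger by €41.4.

Market B, by €41.4.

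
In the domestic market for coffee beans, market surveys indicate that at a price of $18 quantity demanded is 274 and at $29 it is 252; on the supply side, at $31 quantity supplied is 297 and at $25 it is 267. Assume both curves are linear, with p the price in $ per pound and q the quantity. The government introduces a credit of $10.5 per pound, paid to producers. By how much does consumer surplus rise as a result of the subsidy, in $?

Consumer surplus rises by $2021.25.

Demand slope: (252 − 274)/(29 − 18) = -2, so qd = 310 − 2p.
Supply slope: (267 − 297)/(25 − 31) = 5, so qs = 5p + 142.
Before the subsidy: set 310 − 2p = 5p + 142 → p* = $24, q* = 262.
With a per-unit subsidy paid to producers, each receives p + 10.5 per unit sold, so supply becomes qs = 5(p + 10.5) + 142.
New equilibrium: buyers pay $16.5, producers receive $27, q = 277. (Wedge: pb − ps = −10.5.)
ΔCS is the trapezoid between Q = 277 and Q = 262 of height $7.5: ½ · (262 + 277) · 7.5 = $2021.25.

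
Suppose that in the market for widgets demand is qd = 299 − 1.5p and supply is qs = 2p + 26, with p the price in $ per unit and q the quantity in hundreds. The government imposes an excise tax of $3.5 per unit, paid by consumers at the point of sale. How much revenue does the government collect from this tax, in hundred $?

Before the tax: set 299 − 1.5p = 2p + 26 → p* = $78, q* = 182.
With the tax collected from consumers, demand (in seller-price terms) shifts: qd = 299 − 1.5(p + 3.5).
Solving gives q = 179 with consumers paying $80 and sellers receiving $76.5 (the $3.5 wedge).
Revenue = t · Q = 3.5 · 179 = $626.5.

Tax revenue = $626.5 hundred.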